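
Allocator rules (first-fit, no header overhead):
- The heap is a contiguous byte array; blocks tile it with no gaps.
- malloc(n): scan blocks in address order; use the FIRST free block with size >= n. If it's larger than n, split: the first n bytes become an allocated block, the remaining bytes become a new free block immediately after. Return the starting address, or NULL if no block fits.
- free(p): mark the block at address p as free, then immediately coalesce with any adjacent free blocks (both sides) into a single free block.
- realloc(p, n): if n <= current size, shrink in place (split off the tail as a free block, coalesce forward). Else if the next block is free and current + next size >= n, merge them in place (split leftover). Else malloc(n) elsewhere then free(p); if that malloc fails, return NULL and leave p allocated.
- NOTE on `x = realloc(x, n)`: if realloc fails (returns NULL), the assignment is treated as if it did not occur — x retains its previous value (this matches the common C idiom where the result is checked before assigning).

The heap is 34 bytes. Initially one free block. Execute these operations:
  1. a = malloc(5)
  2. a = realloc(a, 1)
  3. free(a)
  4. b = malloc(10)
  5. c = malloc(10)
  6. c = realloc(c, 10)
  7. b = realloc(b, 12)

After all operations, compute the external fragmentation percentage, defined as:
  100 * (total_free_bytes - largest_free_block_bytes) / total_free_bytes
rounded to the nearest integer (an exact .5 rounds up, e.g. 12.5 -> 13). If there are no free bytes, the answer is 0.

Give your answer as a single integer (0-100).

Answer: 17

Derivation:
Op 1: a = malloc(5) -> a = 0; heap: [0-4 ALLOC][5-33 FREE]
Op 2: a = realloc(a, 1) -> a = 0; heap: [0-0 ALLOC][1-33 FREE]
Op 3: free(a) -> (freed a); heap: [0-33 FREE]
Op 4: b = malloc(10) -> b = 0; heap: [0-9 ALLOC][10-33 FREE]
Op 5: c = malloc(10) -> c = 10; heap: [0-9 ALLOC][10-19 ALLOC][20-33 FREE]
Op 6: c = realloc(c, 10) -> c = 10; heap: [0-9 ALLOC][10-19 ALLOC][20-33 FREE]
Op 7: b = realloc(b, 12) -> b = 20; heap: [0-9 FREE][10-19 ALLOC][20-31 ALLOC][32-33 FREE]
Free blocks: [10 2] total_free=12 largest=10 -> 100*(12-10)/12 = 200/12 ≈ 16.667 -> rounds to 17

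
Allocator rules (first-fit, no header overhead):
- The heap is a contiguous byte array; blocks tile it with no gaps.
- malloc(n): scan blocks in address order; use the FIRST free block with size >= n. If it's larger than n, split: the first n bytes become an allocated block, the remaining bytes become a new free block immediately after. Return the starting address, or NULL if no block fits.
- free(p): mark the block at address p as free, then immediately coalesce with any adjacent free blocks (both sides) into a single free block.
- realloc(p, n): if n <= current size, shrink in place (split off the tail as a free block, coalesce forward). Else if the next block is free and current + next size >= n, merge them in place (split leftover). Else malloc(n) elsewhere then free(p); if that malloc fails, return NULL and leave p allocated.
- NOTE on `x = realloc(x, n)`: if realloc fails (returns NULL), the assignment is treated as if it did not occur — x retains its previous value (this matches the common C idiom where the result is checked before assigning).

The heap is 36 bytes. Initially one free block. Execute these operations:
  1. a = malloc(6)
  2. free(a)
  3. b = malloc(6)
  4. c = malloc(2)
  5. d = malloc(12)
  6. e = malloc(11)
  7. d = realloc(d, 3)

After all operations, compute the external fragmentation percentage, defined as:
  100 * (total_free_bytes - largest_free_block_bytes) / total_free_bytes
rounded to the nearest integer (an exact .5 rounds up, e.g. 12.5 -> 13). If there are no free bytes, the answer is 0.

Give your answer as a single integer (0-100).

Op 1: a = malloc(6) -> a = 0; heap: [0-5 ALLOC][6-35 FREE]
Op 2: free(a) -> (freed a); heap: [0-35 FREE]
Op 3: b = malloc(6) -> b = 0; heap: [0-5 ALLOC][6-35 FREE]
Op 4: c = malloc(2) -> c = 6; heap: [0-5 ALLOC][6-7 ALLOC][8-35 FREE]
Op 5: d = malloc(12) -> d = 8; heap: [0-5 ALLOC][6-7 ALLOC][8-19 ALLOC][20-35 FREE]
Op 6: e = malloc(11) -> e = 20; heap: [0-5 ALLOC][6-7 ALLOC][8-19 ALLOC][20-30 ALLOC][31-35 FREE]
Op 7: d = realloc(d, 3) -> d = 8; heap: [0-5 ALLOC][6-7 ALLOC][8-10 ALLOC][11-19 FREE][20-30 ALLOC][31-35 FREE]
Free blocks: [9 5] total_free=14 largest=9 -> 100*(14-9)/14 = 500/14 ≈ 35.714 -> rounds to 36

Answer: 36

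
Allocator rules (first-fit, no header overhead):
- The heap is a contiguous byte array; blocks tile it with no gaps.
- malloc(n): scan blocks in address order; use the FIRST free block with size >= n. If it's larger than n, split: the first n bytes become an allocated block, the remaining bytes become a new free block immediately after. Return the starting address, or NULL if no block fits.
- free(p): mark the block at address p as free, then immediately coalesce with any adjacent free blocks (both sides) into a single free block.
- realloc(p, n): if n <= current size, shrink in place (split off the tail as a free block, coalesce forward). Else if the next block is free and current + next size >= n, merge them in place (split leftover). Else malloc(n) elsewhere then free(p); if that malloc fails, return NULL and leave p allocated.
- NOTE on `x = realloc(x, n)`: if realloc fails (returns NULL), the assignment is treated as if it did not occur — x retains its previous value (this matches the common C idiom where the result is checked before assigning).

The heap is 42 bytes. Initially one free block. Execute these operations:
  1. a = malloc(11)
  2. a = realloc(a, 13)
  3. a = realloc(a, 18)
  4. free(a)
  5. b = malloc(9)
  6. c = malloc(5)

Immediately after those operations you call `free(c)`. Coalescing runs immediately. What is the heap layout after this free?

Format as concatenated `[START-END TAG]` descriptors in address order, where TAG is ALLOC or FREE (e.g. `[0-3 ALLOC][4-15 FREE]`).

Answer: [0-8 ALLOC][9-41 FREE]

Derivation:
Op 1: a = malloc(11) -> a = 0; heap: [0-10 ALLOC][11-41 FREE]
Op 2: a = realloc(a, 13) -> a = 0; heap: [0-12 ALLOC][13-41 FREE]
Op 3: a = realloc(a, 18) -> a = 0; heap: [0-17 ALLOC][18-41 FREE]
Op 4: free(a) -> (freed a); heap: [0-41 FREE]
Op 5: b = malloc(9) -> b = 0; heap: [0-8 ALLOC][9-41 FREE]
Op 6: c = malloc(5) -> c = 9; heap: [0-8 ALLOC][9-13 ALLOC][14-41 FREE]
free(c): c = 9 -> block [9-13 ALLOC]; mark free, coalesce with adjacent free neighbors -> [0-8 ALLOC][9-41 FREE]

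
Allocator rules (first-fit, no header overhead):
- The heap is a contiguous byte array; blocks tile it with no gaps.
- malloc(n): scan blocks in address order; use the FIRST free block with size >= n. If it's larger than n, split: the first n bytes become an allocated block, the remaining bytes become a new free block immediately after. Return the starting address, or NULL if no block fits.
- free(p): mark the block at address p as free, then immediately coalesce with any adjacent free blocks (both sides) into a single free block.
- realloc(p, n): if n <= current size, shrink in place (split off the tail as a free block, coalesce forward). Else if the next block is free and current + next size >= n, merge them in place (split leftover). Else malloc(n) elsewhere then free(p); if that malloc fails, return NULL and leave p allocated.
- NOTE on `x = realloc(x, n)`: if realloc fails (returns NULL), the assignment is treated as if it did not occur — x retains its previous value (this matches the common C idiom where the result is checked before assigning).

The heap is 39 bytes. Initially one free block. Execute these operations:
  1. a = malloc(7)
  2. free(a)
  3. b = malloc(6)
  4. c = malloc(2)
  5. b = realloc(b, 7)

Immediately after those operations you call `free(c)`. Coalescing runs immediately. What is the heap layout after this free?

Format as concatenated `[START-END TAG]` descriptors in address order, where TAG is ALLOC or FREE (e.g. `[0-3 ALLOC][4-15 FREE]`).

Op 1: a = malloc(7) -> a = 0; heap: [0-6 ALLOC][7-38 FREE]
Op 2: free(a) -> (freed a); heap: [0-38 FREE]
Op 3: b = malloc(6) -> b = 0; heap: [0-5 ALLOC][6-38 FREE]
Op 4: c = malloc(2) -> c = 6; heap: [0-5 ALLOC][6-7 ALLOC][8-38 FREE]
Op 5: b = realloc(b, 7) -> b = 8; heap: [0-5 FREE][6-7 ALLOC][8-14 ALLOC][15-38 FREE]
free(c): c = 6 -> block [6-7 ALLOC]; mark free, coalesce with adjacent free neighbors -> [0-7 FREE][8-14 ALLOC][15-38 FREE]

Answer: [0-7 FREE][8-14 ALLOC][15-38 FREE]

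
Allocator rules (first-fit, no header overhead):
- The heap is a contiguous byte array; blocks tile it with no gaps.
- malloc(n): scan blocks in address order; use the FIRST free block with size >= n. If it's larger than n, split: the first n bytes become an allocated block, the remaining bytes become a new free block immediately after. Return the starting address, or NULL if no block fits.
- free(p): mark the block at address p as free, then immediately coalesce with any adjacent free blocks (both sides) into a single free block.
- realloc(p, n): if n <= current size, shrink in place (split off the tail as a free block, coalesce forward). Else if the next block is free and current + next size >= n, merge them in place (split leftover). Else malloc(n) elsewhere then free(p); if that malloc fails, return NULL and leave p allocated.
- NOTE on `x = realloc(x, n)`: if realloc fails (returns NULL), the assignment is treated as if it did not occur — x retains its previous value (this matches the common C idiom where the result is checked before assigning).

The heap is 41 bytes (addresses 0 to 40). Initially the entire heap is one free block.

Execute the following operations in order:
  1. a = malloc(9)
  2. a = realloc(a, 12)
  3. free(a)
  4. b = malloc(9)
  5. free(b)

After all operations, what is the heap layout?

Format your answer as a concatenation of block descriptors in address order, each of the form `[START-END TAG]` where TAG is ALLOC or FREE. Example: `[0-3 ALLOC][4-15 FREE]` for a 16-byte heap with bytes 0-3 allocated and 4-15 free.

Op 1: a = malloc(9) -> a = 0; heap: [0-8 ALLOC][9-40 FREE]
Op 2: a = realloc(a, 12) -> a = 0; heap: [0-11 ALLOC][12-40 FREE]
Op 3: free(a) -> (freed a); heap: [0-40 FREE]
Op 4: b = malloc(9) -> b = 0; heap: [0-8 ALLOC][9-40 FREE]
Op 5: free(b) -> (freed b); heap: [0-40 FREE]

Answer: [0-40 FREE]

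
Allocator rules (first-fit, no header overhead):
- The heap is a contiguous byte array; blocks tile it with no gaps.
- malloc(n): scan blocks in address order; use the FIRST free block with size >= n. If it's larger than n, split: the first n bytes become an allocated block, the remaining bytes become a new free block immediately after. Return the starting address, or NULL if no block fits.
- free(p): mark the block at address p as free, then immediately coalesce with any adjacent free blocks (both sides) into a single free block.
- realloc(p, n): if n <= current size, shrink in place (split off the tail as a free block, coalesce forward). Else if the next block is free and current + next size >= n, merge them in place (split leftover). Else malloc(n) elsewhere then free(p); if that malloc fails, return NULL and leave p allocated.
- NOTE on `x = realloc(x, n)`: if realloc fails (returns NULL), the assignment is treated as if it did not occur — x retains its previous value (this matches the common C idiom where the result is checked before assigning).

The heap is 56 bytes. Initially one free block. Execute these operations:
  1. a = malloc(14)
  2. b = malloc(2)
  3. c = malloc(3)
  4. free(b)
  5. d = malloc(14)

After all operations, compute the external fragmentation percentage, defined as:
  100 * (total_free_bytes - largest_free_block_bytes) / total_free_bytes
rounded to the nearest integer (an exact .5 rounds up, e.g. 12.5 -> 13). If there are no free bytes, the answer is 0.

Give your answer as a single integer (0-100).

Answer: 8

Derivation:
Op 1: a = malloc(14) -> a = 0; heap: [0-13 ALLOC][14-55 FREE]
Op 2: b = malloc(2) -> b = 14; heap: [0-13 ALLOC][14-15 ALLOC][16-55 FREE]
Op 3: c = malloc(3) -> c = 16; heap: [0-13 ALLOC][14-15 ALLOC][16-18 ALLOC][19-55 FREE]
Op 4: free(b) -> (freed b); heap: [0-13 ALLOC][14-15 FREE][16-18 ALLOC][19-55 FREE]
Op 5: d = malloc(14) -> d = 19; heap: [0-13 ALLOC][14-15 FREE][16-18 ALLOC][19-32 ALLOC][33-55 FREE]
Free blocks: [2 23] total_free=25 largest=23 -> 100*(25-23)/25 = 200/25 = 8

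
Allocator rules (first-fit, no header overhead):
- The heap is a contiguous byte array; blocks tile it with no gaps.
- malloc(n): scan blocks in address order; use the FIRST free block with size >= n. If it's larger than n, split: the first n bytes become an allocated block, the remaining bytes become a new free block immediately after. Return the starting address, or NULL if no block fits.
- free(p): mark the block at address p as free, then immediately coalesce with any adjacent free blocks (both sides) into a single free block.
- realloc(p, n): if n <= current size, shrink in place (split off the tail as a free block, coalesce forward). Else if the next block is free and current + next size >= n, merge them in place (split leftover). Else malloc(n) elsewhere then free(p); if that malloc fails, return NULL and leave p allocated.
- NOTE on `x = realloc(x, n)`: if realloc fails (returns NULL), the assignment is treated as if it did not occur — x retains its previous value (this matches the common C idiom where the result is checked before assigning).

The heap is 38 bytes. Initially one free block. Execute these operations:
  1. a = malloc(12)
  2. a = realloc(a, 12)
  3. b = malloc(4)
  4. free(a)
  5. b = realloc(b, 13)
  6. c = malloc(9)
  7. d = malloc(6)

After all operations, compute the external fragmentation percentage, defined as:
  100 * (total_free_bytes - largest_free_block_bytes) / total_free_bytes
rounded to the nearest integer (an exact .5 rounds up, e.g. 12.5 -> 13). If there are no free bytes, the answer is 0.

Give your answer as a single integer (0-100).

Op 1: a = malloc(12) -> a = 0; heap: [0-11 ALLOC][12-37 FREE]
Op 2: a = realloc(a, 12) -> a = 0; heap: [0-11 ALLOC][12-37 FREE]
Op 3: b = malloc(4) -> b = 12; heap: [0-11 ALLOC][12-15 ALLOC][16-37 FREE]
Op 4: free(a) -> (freed a); heap: [0-11 FREE][12-15 ALLOC][16-37 FREE]
Op 5: b = realloc(b, 13) -> b = 12; heap: [0-11 FREE][12-24 ALLOC][25-37 FREE]
Op 6: c = malloc(9) -> c = 0; heap: [0-8 ALLOC][9-11 FREE][12-24 ALLOC][25-37 FREE]
Op 7: d = malloc(6) -> d = 25; heap: [0-8 ALLOC][9-11 FREE][12-24 ALLOC][25-30 ALLOC][31-37 FREE]
Free blocks: [3 7] total_free=10 largest=7 -> 100*(10-7)/10 = 300/10 = 30

Answer: 30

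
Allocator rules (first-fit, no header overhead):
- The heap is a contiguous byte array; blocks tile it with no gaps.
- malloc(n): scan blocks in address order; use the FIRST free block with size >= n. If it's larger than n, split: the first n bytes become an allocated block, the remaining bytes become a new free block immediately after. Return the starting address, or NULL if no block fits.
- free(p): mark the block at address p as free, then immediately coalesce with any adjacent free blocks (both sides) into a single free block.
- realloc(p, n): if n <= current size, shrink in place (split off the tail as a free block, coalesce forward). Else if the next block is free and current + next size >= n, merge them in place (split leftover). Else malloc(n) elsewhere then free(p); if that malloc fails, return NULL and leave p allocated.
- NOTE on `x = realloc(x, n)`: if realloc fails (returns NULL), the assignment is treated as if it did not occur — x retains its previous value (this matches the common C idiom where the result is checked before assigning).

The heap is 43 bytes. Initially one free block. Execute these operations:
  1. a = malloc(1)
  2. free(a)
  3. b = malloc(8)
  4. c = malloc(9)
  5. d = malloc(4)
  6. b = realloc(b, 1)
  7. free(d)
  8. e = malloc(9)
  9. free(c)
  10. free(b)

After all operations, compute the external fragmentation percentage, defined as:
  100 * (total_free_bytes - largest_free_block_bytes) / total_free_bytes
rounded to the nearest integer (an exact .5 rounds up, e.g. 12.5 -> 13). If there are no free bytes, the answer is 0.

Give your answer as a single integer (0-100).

Op 1: a = malloc(1) -> a = 0; heap: [0-0 ALLOC][1-42 FREE]
Op 2: free(a) -> (freed a); heap: [0-42 FREE]
Op 3: b = malloc(8) -> b = 0; heap: [0-7 ALLOC][8-42 FREE]
Op 4: c = malloc(9) -> c = 8; heap: [0-7 ALLOC][8-16 ALLOC][17-42 FREE]
Op 5: d = malloc(4) -> d = 17; heap: [0-7 ALLOC][8-16 ALLOC][17-20 ALLOC][21-42 FREE]
Op 6: b = realloc(b, 1) -> b = 0; heap: [0-0 ALLOC][1-7 FREE][8-16 ALLOC][17-20 ALLOC][21-42 FREE]
Op 7: free(d) -> (freed d); heap: [0-0 ALLOC][1-7 FREE][8-16 ALLOC][17-42 FREE]
Op 8: e = malloc(9) -> e = 17; heap: [0-0 ALLOC][1-7 FREE][8-16 ALLOC][17-25 ALLOC][26-42 FREE]
Op 9: free(c) -> (freed c); heap: [0-0 ALLOC][1-16 FREE][17-25 ALLOC][26-42 FREE]
Op 10: free(b) -> (freed b); heap: [0-16 FREE][17-25 ALLOC][26-42 FREE]
Free blocks: [17 17] total_free=34 largest=17 -> 100*(34-17)/34 = 1700/34 = 50

Answer: 50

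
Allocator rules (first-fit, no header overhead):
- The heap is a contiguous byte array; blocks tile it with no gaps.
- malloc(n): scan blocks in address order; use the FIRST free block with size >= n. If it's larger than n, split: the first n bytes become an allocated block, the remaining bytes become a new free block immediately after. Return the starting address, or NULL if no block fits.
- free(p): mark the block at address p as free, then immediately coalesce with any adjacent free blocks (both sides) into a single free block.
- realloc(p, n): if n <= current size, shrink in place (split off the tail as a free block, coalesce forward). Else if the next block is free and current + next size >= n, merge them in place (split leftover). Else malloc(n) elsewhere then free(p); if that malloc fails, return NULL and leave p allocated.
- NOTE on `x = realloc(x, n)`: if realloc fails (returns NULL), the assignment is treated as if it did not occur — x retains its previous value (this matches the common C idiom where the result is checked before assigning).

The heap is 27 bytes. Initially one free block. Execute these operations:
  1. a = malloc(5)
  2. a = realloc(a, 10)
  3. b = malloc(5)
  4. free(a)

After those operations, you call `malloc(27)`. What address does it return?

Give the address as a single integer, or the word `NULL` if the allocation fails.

Answer: NULL

Derivation:
Op 1: a = malloc(5) -> a = 0; heap: [0-4 ALLOC][5-26 FREE]
Op 2: a = realloc(a, 10) -> a = 0; heap: [0-9 ALLOC][10-26 FREE]
Op 3: b = malloc(5) -> b = 10; heap: [0-9 ALLOC][10-14 ALLOC][15-26 FREE]
Op 4: free(a) -> (freed a); heap: [0-9 FREE][10-14 ALLOC][15-26 FREE]
malloc(27): first-fit scan over [0-9 FREE][10-14 ALLOC][15-26 FREE] -> NULL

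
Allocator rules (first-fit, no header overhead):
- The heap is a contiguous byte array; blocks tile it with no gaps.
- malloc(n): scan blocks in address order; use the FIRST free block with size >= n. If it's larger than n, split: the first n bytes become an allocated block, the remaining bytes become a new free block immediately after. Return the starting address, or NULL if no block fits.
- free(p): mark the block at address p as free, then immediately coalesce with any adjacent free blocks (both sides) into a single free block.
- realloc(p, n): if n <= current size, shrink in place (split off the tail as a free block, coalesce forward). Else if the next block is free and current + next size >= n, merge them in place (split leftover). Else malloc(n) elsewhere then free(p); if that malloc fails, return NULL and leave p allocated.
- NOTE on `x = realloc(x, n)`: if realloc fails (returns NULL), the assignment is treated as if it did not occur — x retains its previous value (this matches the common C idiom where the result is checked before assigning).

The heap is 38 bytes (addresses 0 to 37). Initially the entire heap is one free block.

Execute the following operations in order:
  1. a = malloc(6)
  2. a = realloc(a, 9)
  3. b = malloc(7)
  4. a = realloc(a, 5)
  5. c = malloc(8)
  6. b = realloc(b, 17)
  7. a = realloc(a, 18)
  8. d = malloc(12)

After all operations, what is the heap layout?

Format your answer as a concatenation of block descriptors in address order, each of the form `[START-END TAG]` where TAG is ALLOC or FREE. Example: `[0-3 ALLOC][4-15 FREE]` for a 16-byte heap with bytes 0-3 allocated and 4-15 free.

Answer: [0-4 ALLOC][5-8 FREE][9-15 ALLOC][16-23 ALLOC][24-35 ALLOC][36-37 FREE]

Derivation:
Op 1: a = malloc(6) -> a = 0; heap: [0-5 ALLOC][6-37 FREE]
Op 2: a = realloc(a, 9) -> a = 0; heap: [0-8 ALLOC][9-37 FREE]
Op 3: b = malloc(7) -> b = 9; heap: [0-8 ALLOC][9-15 ALLOC][16-37 FREE]
Op 4: a = realloc(a, 5) -> a = 0; heap: [0-4 ALLOC][5-8 FREE][9-15 ALLOC][16-37 FREE]
Op 5: c = malloc(8) -> c = 16; heap: [0-4 ALLOC][5-8 FREE][9-15 ALLOC][16-23 ALLOC][24-37 FREE]
Op 6: b = realloc(b, 17) -> NULL (b unchanged); heap: [0-4 ALLOC][5-8 FREE][9-15 ALLOC][16-23 ALLOC][24-37 FREE]
Op 7: a = realloc(a, 18) -> NULL (a unchanged); heap: [0-4 ALLOC][5-8 FREE][9-15 ALLOC][16-23 ALLOC][24-37 FREE]
Op 8: d = malloc(12) -> d = 24; heap: [0-4 ALLOC][5-8 FREE][9-15 ALLOC][16-23 ALLOC][24-35 ALLOC][36-37 FREE]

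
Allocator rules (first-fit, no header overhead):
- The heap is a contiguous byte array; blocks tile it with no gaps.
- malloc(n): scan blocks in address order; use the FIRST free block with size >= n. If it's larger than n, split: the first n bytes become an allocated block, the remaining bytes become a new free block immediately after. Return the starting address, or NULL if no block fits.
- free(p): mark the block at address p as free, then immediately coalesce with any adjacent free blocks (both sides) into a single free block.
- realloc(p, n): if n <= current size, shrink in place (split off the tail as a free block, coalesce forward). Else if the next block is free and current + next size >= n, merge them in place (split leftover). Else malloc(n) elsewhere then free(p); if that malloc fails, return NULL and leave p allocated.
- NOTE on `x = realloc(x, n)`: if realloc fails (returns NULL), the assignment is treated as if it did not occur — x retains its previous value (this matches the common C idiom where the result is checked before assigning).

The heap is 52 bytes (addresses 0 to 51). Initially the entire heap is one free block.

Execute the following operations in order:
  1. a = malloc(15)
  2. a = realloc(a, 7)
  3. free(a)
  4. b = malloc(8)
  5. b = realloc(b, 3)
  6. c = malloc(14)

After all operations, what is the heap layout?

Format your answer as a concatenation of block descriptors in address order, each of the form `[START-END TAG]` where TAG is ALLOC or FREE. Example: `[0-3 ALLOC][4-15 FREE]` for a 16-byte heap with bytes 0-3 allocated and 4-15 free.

Op 1: a = malloc(15) -> a = 0; heap: [0-14 ALLOC][15-51 FREE]
Op 2: a = realloc(a, 7) -> a = 0; heap: [0-6 ALLOC][7-51 FREE]
Op 3: free(a) -> (freed a); heap: [0-51 FREE]
Op 4: b = malloc(8) -> b = 0; heap: [0-7 ALLOC][8-51 FREE]
Op 5: b = realloc(b, 3) -> b = 0; heap: [0-2 ALLOC][3-51 FREE]
Op 6: c = malloc(14) -> c = 3; heap: [0-2 ALLOC][3-16 ALLOC][17-51 FREE]

Answer: [0-2 ALLOC][3-16 ALLOC][17-51 FREE]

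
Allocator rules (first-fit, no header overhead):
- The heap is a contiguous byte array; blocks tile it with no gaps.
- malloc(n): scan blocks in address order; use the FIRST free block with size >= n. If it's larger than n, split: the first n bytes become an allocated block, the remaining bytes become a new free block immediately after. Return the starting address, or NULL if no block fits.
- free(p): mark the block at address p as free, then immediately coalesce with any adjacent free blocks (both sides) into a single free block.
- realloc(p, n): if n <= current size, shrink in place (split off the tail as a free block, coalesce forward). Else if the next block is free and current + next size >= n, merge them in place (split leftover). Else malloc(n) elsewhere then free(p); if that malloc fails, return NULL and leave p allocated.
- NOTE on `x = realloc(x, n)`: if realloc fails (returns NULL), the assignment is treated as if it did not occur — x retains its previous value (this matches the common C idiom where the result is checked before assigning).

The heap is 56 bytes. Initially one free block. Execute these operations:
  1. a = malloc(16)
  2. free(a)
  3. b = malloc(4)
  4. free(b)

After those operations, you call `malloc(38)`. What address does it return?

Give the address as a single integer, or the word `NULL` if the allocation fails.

Answer: 0

Derivation:
Op 1: a = malloc(16) -> a = 0; heap: [0-15 ALLOC][16-55 FREE]
Op 2: free(a) -> (freed a); heap: [0-55 FREE]
Op 3: b = malloc(4) -> b = 0; heap: [0-3 ALLOC][4-55 FREE]
Op 4: free(b) -> (freed b); heap: [0-55 FREE]
malloc(38): first-fit scan over [0-55 FREE] -> 0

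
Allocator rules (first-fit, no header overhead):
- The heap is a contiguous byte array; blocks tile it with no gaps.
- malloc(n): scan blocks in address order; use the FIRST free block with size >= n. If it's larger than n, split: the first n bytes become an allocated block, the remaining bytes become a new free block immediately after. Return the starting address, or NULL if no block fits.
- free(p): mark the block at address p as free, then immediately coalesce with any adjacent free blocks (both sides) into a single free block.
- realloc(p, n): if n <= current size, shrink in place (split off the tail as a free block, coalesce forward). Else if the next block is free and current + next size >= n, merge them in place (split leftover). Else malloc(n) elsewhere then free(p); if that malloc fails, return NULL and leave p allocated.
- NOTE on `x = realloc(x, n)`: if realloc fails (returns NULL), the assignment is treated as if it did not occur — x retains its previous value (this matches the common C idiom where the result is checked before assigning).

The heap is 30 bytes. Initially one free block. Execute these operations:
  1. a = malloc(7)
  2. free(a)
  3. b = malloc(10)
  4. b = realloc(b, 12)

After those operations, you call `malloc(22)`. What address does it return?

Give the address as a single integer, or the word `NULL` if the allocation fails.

Op 1: a = malloc(7) -> a = 0; heap: [0-6 ALLOC][7-29 FREE]
Op 2: free(a) -> (freed a); heap: [0-29 FREE]
Op 3: b = malloc(10) -> b = 0; heap: [0-9 ALLOC][10-29 FREE]
Op 4: b = realloc(b, 12) -> b = 0; heap: [0-11 ALLOC][12-29 FREE]
malloc(22): first-fit scan over [0-11 ALLOC][12-29 FREE] -> NULL

Answer: NULL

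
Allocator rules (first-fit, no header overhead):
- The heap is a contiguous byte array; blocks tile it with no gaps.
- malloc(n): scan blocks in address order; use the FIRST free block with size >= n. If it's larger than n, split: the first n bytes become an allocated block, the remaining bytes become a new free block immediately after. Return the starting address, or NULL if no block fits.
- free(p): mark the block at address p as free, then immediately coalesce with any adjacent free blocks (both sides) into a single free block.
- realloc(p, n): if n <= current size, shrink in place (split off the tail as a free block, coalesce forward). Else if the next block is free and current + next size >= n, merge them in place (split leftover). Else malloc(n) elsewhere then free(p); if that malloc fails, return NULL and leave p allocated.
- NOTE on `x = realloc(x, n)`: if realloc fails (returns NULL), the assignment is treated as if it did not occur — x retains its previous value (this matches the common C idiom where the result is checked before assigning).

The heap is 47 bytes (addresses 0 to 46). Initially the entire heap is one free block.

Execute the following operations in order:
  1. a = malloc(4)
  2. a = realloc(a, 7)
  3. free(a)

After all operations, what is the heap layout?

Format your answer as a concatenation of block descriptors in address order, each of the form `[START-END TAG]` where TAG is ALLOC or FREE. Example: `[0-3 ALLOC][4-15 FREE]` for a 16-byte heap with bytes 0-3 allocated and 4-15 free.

Op 1: a = malloc(4) -> a = 0; heap: [0-3 ALLOC][4-46 FREE]
Op 2: a = realloc(a, 7) -> a = 0; heap: [0-6 ALLOC][7-46 FREE]
Op 3: free(a) -> (freed a); heap: [0-46 FREE]

Answer: [0-46 FREE]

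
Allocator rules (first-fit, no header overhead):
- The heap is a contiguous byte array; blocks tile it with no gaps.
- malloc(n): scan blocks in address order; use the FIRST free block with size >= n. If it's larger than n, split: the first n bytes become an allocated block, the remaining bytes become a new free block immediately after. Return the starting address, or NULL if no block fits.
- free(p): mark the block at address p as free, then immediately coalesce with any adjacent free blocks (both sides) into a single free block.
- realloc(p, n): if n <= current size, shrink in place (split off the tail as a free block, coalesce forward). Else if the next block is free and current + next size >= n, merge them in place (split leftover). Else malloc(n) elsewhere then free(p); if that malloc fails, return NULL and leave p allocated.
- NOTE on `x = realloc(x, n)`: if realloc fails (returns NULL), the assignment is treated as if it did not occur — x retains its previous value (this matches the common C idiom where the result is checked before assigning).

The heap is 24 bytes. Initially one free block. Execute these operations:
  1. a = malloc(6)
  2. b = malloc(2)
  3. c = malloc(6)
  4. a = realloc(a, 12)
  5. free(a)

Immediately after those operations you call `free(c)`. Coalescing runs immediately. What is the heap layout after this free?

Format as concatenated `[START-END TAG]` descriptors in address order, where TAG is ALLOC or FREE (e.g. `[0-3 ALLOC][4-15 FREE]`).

Op 1: a = malloc(6) -> a = 0; heap: [0-5 ALLOC][6-23 FREE]
Op 2: b = malloc(2) -> b = 6; heap: [0-5 ALLOC][6-7 ALLOC][8-23 FREE]
Op 3: c = malloc(6) -> c = 8; heap: [0-5 ALLOC][6-7 ALLOC][8-13 ALLOC][14-23 FREE]
Op 4: a = realloc(a, 12) -> NULL (a unchanged); heap: [0-5 ALLOC][6-7 ALLOC][8-13 ALLOC][14-23 FREE]
Op 5: free(a) -> (freed a); heap: [0-5 FREE][6-7 ALLOC][8-13 ALLOC][14-23 FREE]
free(c): c = 8 -> block [8-13 ALLOC]; mark free, coalesce with adjacent free neighbors -> [0-5 FREE][6-7 ALLOC][8-23 FREE]

Answer: [0-5 FREE][6-7 ALLOC][8-23 FREE]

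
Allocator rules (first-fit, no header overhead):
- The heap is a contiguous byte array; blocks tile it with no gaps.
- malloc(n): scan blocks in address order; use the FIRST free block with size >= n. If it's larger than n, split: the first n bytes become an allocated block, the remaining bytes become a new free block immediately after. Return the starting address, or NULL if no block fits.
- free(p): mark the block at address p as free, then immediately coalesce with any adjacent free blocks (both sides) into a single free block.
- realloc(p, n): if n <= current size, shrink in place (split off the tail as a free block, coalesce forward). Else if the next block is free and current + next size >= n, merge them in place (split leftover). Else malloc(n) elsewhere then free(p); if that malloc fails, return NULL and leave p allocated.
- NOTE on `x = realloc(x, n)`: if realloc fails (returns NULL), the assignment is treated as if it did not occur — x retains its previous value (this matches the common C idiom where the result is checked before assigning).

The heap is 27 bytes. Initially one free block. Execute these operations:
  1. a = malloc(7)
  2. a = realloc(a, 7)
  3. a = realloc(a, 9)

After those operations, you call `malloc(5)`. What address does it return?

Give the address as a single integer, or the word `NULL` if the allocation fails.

Op 1: a = malloc(7) -> a = 0; heap: [0-6 ALLOC][7-26 FREE]
Op 2: a = realloc(a, 7) -> a = 0; heap: [0-6 ALLOC][7-26 FREE]
Op 3: a = realloc(a, 9) -> a = 0; heap: [0-8 ALLOC][9-26 FREE]
malloc(5): first-fit scan over [0-8 ALLOC][9-26 FREE] -> 9

Answer: 9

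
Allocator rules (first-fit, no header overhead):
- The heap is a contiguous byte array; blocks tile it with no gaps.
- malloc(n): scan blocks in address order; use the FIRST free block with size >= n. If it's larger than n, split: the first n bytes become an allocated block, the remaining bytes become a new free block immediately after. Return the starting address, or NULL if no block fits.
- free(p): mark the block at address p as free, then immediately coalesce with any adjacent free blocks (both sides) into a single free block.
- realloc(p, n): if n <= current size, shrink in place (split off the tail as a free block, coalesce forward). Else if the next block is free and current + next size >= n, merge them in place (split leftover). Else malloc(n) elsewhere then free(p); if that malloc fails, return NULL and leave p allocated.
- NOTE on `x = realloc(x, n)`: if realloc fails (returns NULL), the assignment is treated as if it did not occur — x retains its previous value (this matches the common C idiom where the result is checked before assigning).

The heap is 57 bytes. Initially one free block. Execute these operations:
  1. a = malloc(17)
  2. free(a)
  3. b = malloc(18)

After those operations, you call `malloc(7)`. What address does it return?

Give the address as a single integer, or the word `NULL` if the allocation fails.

Answer: 18

Derivation:
Op 1: a = malloc(17) -> a = 0; heap: [0-16 ALLOC][17-56 FREE]
Op 2: free(a) -> (freed a); heap: [0-56 FREE]
Op 3: b = malloc(18) -> b = 0; heap: [0-17 ALLOC][18-56 FREE]
malloc(7): first-fit scan over [0-17 ALLOC][18-56 FREE] -> 18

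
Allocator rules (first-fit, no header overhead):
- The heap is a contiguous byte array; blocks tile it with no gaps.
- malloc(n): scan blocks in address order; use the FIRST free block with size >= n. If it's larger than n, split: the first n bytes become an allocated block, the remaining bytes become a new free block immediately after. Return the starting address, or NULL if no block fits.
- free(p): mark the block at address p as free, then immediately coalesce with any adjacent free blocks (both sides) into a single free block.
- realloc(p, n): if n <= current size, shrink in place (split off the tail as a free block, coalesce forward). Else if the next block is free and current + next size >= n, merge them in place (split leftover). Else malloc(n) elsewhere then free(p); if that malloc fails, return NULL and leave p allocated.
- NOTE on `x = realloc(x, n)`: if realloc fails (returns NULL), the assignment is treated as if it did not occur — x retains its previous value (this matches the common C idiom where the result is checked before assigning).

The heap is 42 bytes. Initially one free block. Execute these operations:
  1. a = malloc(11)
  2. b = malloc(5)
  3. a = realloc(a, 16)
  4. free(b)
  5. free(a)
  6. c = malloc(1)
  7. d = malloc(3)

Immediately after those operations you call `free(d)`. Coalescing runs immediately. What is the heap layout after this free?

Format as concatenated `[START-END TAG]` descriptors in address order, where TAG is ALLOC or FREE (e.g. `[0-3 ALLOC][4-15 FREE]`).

Op 1: a = malloc(11) -> a = 0; heap: [0-10 ALLOC][11-41 FREE]
Op 2: b = malloc(5) -> b = 11; heap: [0-10 ALLOC][11-15 ALLOC][16-41 FREE]
Op 3: a = realloc(a, 16) -> a = 16; heap: [0-10 FREE][11-15 ALLOC][16-31 ALLOC][32-41 FREE]
Op 4: free(b) -> (freed b); heap: [0-15 FREE][16-31 ALLOC][32-41 FREE]
Op 5: free(a) -> (freed a); heap: [0-41 FREE]
Op 6: c = malloc(1) -> c = 0; heap: [0-0 ALLOC][1-41 FREE]
Op 7: d = malloc(3) -> d = 1; heap: [0-0 ALLOC][1-3 ALLOC][4-41 FREE]
free(d): d = 1 -> block [1-3 ALLOC]; mark free, coalesce with adjacent free neighbors -> [0-0 ALLOC][1-41 FREE]

Answer: [0-0 ALLOC][1-41 FREE]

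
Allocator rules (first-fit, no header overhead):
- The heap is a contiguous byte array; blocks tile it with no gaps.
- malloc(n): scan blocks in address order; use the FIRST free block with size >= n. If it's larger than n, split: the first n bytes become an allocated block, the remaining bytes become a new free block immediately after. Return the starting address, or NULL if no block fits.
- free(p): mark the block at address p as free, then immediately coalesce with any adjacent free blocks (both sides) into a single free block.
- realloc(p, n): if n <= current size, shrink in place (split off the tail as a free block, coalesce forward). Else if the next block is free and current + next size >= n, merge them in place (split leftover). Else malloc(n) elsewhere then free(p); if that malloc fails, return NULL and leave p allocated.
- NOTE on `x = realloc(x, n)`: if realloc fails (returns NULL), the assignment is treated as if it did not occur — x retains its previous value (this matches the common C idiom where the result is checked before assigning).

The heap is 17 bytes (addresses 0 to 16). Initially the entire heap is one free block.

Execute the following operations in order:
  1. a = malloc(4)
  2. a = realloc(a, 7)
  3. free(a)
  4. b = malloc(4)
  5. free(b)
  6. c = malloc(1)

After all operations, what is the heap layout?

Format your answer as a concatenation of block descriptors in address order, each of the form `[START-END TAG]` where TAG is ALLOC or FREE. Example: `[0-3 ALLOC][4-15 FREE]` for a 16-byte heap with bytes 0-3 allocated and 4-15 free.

Op 1: a = malloc(4) -> a = 0; heap: [0-3 ALLOC][4-16 FREE]
Op 2: a = realloc(a, 7) -> a = 0; heap: [0-6 ALLOC][7-16 FREE]
Op 3: free(a) -> (freed a); heap: [0-16 FREE]
Op 4: b = malloc(4) -> b = 0; heap: [0-3 ALLOC][4-16 FREE]
Op 5: free(b) -> (freed b); heap: [0-16 FREE]
Op 6: c = malloc(1) -> c = 0; heap: [0-0 ALLOC][1-16 FREE]

Answer: [0-0 ALLOC][1-16 FREE]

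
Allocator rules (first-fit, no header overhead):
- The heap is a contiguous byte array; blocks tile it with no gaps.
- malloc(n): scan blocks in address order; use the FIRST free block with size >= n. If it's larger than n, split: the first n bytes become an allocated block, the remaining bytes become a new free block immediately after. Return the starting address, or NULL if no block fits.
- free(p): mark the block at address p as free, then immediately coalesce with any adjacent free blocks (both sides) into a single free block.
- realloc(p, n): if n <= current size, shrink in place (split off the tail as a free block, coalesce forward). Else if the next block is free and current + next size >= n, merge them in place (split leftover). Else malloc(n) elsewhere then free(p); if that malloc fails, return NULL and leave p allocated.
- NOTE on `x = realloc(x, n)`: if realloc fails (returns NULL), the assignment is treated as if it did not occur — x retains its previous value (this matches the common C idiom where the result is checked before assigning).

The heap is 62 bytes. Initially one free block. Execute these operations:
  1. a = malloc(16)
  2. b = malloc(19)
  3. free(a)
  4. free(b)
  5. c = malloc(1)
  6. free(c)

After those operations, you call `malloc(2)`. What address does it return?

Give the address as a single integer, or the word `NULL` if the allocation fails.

Answer: 0

Derivation:
Op 1: a = malloc(16) -> a = 0; heap: [0-15 ALLOC][16-61 FREE]
Op 2: b = malloc(19) -> b = 16; heap: [0-15 ALLOC][16-34 ALLOC][35-61 FREE]
Op 3: free(a) -> (freed a); heap: [0-15 FREE][16-34 ALLOC][35-61 FREE]
Op 4: free(b) -> (freed b); heap: [0-61 FREE]
Op 5: c = malloc(1) -> c = 0; heap: [0-0 ALLOC][1-61 FREE]
Op 6: free(c) -> (freed c); heap: [0-61 FREE]
malloc(2): first-fit scan over [0-61 FREE] -> 0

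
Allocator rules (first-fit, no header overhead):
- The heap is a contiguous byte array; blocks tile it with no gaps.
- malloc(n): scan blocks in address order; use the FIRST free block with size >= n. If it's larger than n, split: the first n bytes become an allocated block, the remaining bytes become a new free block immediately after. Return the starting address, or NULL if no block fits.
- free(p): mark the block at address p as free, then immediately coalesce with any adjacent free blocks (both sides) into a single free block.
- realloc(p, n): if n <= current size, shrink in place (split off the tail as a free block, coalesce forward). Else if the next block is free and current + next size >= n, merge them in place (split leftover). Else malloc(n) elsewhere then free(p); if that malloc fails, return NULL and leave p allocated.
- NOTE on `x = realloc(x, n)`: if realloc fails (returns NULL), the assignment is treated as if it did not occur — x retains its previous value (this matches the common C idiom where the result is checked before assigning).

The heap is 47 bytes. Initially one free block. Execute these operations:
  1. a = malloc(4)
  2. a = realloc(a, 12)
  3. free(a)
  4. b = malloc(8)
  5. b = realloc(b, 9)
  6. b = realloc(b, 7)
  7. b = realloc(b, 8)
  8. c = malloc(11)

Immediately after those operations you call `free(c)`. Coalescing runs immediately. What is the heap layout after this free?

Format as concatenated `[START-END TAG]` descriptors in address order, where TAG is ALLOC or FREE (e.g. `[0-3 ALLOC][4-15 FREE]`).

Answer: [0-7 ALLOC][8-46 FREE]

Derivation:
Op 1: a = malloc(4) -> a = 0; heap: [0-3 ALLOC][4-46 FREE]
Op 2: a = realloc(a, 12) -> a = 0; heap: [0-11 ALLOC][12-46 FREE]
Op 3: free(a) -> (freed a); heap: [0-46 FREE]
Op 4: b = malloc(8) -> b = 0; heap: [0-7 ALLOC][8-46 FREE]
Op 5: b = realloc(b, 9) -> b = 0; heap: [0-8 ALLOC][9-46 FREE]
Op 6: b = realloc(b, 7) -> b = 0; heap: [0-6 ALLOC][7-46 FREE]
Op 7: b = realloc(b, 8) -> b = 0; heap: [0-7 ALLOC][8-46 FREE]
Op 8: c = malloc(11) -> c = 8; heap: [0-7 ALLOC][8-18 ALLOC][19-46 FREE]
free(c): c = 8 -> block [8-18 ALLOC]; mark free, coalesce with adjacent free neighbors -> [0-7 ALLOC][8-46 FREE]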